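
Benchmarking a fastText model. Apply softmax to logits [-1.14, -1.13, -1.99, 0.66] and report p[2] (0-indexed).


Exponentials: e^-1.14=0.3198, e^-1.13=0.323, e^-1.99=0.1367, e^0.66=1.9348
Sum = 2.7143
Softmax = [0.1178, 0.119, 0.0504, 0.7128]
p[2] = 0.1367/2.7143 = 0.0504

0.0504


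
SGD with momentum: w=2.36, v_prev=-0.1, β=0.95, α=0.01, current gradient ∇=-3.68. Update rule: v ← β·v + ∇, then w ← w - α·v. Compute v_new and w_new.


v_new = 0.95·-0.1 - 3.68 = -0.095 - 3.68 = -3.775
w_new = 2.36 - 0.01·-3.775 = 2.36 + 0.03775 = 2.39775

v_new=-3.775, w_new=2.39775


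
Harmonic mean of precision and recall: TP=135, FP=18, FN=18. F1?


Precision = 135/153 = 0.8824
Recall = 135/153 = 0.8824
F1 = 2·P·R/(P+R) = 2·TP/(2·TP+FP+FN) = 270/(270+18+18) = 270/306 = 0.8824

0.8824


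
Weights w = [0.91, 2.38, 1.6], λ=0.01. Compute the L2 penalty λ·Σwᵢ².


‖w‖₂² = (0.91)² + (2.38)² + (1.6)²
     = 0.8281 + 5.6644 + 2.56
     = 9.0525
λ·‖w‖₂² = 0.01·9.0525 = 0.090525

0.090525


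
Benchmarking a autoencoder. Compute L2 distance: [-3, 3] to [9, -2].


d = √((-3-9)² + (3+ 2)²)
  = √(144 + 25)
  = √169 = 13.0

13.0


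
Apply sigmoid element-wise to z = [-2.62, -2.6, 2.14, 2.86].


σ(-2.62) = 1/(1+e^2.62) = 0.0679
σ(-2.6) = 1/(1+e^2.6) = 0.0691
σ(2.14) = 1/(1+e^-2.14) = 0.8947
σ(2.86) = 1/(1+e^-2.86) = 0.9458
result = [0.0679, 0.0691, 0.8947, 0.9458]

[0.0679, 0.0691, 0.8947, 0.9458]


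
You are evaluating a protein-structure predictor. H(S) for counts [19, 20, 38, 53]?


Probabilities: [19/130, 20/130, 38/130, 53/130] ≈ [0.1462, 0.1538, 0.2923, 0.4077]
H = -((19/130)·log₂(19/130) + (20/130)·log₂(20/130) + (38/130)·log₂(38/130) + (53/130)·log₂(53/130))
  = 1.8674 bits

1.8674 bits


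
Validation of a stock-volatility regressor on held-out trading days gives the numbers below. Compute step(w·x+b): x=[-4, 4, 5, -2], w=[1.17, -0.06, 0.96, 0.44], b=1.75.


z = (-4)·(1.17) + (4)·(-0.06) + (5)·(0.96) + (-2)·(0.44) + 1.75
  = 0.75
step(z) = 1 (z≥0)

1


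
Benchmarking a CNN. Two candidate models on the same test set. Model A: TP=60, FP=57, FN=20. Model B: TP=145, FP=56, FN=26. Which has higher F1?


Model A: P=60/117=0.5128, R=60/80=0.75, F1=2PR/(P+R)=2TP/(2TP+FP+FN)=120/197=0.6091
Model B: P=145/201=0.7214, R=145/171=0.848, F1=2PR/(P+R)=2TP/(2TP+FP+FN)=290/372=0.7796
0.6091 < 0.7796 → Model B

Model B


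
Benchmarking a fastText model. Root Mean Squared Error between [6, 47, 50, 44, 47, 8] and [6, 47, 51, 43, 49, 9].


MSE = 7/6 = 1.1667
RMSE = √(7/6) = 1.0801

1.0801


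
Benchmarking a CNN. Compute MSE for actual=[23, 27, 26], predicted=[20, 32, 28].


Squared errors: (23-20)²=9, (27-32)²=25, (26-28)²=4
Sum = 38
MSE = 38/3 = 38/3

38/3


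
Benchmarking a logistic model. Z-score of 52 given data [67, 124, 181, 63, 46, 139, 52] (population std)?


μ = 96, σ = 48.1426
z = (52 - 96)/48.1426 = -0.914

-0.914


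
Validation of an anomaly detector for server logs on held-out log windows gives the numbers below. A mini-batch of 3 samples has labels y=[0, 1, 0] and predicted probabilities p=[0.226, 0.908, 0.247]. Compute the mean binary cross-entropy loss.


L[0] = -ln(1-0.226) = -ln(0.774) = 0.2562
L[1] = -ln(0.908) = 0.0965
L[2] = -ln(1-0.247) = -ln(0.753) = 0.2837
mean = (0.2562 + 0.0965 + 0.2837)/3 = 0.2121

0.2121


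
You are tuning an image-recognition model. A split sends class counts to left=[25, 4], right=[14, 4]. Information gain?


Parent = [39, 8], H_parent = 0.6582
H_left = 0.5788 (n=29), H_right = 0.7642 (n=18)
H_children = (29/47)·0.5788 + (18/47)·0.7642 = 0.6498
IG = 0.6582 - 0.6498 = 0.0084

0.0084


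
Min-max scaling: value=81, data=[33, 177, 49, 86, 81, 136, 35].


min=33, max=177
(81-33)/(177-33) = 48/144 = 0.3333

0.3333


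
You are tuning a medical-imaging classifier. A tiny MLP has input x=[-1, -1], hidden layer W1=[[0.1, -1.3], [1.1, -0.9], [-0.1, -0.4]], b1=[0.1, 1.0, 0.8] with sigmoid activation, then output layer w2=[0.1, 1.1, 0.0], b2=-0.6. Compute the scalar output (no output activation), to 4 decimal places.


z1[0] = (0.1)·(-1) + (-1.3)·(-1) + 0.1 = 1.3
z1[1] = (1.1)·(-1) + (-0.9)·(-1) + 1.0 = 0.8
z1[2] = (-0.1)·(-1) + (-0.4)·(-1) + 0.8 = 1.3
h = sigmoid(z1) = [0.7858, 0.69, 0.7858]
output = (0.1)·(0.7858) + (1.1)·(0.69) + (0.0)·(0.7858) - 0.6 = 0.2376

0.2376


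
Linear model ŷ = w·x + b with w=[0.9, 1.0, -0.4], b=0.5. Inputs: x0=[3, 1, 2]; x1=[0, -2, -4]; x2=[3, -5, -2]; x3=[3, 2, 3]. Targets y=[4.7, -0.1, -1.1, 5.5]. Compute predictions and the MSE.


ŷ0 = (0.9)·(3) + (1.0)·(1) + (-0.4)·(2) + 0.5 = 3.4
ŷ1 = (0.9)·(0) + (1.0)·(-2) + (-0.4)·(-4) + 0.5 = 0.1
ŷ2 = (0.9)·(3) + (1.0)·(-5) + (-0.4)·(-2) + 0.5 = -1.0
ŷ3 = (0.9)·(3) + (1.0)·(2) + (-0.4)·(3) + 0.5 = 4.0
errors² = [1.69, 0.04, 0.01, 2.25]
MSE = 3.9900/4 = 0.9975

0.9975


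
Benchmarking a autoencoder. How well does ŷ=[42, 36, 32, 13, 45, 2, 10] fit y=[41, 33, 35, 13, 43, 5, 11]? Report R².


ȳ = 25.8571
SS_res = Σ(y-ŷ)² = 33
SS_tot = Σ(y-ȳ)² = 1478.86
R² = 1 - SS_res/SS_tot = 1 - 0.0223 = 0.9777

0.9777


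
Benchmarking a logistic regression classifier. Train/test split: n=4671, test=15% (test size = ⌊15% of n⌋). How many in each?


Test = ⌊4671·15/100⌋ = 700
Train = 4671 - 700 = 3971

Train: 3971, Test: 700


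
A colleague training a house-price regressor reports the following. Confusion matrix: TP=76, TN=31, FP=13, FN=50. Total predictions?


Total = TP + TN + FP + FN
= 76 + 31 + 13 + 50
= 170
(Predicted positive: 89, predicted negative: 81)

170


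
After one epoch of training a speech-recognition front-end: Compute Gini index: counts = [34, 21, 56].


Probabilities: [34/111, 21/111, 56/111] ≈ [0.3063, 0.1892, 0.5045]
Σpᵢ² = (1156 + 441 + 3136)/111² = 4733/12321
Gini = 1 - Σpᵢ² = 1 - 4733/12321 = 0.6159

0.6159


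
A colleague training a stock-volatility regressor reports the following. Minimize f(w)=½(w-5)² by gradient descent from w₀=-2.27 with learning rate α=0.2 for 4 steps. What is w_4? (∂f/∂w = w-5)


step 1: grad = -2.27-5 = -7.27; w = -2.27 - 0.2·(-7.27) = -0.816
step 2: grad = -0.816-5 = -5.816; w = -0.816 - 0.2·(-5.816) = 0.3472
step 3: grad = 0.3472-5 = -4.6528; w = 0.3472 - 0.2·(-4.6528) = 1.27776
step 4: grad = 1.27776-5 = -3.72224; w = 1.27776 - 0.2·(-3.72224) = 2.022208

2.022208


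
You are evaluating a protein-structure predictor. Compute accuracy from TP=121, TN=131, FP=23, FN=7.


Accuracy = (TP+TN)/(TP+TN+FP+FN)
= (121+131)/(282)
= 252/282 = 89.36%

89.36%


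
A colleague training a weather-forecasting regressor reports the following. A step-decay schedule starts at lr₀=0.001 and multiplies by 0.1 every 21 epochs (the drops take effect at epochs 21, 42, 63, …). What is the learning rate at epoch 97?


n_drops = ⌊97/21⌋ = 4
lr = 0.001·0.1^4 = 0.001·0.0001 = 0.0000001

0.0000001


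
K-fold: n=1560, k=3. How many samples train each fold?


Fold size = 1560/3 = 520
Training per fold = 1560 - 520 = 1040

1040


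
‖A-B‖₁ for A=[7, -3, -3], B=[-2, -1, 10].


d = |7+ 2| + |-3+ 1| + |-3-10|
  = 9 + 2 + 13
  = 24

24


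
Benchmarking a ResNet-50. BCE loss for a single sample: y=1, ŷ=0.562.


BCE = -[y·ln(p) + (1-y)·ln(1-p)]
= -1·ln(0.562) - 0
= -ln(0.562) = 0.5763

0.5763


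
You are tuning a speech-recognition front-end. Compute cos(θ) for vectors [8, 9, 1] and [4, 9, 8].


A·B = 8·4 + 9·9 + 1·8 = 121
‖A‖ = √146 = 12.083, ‖B‖ = √161 = 12.6886
cos = 121/(√146·√161) = 121/√23506 = 0.7892

0.7892


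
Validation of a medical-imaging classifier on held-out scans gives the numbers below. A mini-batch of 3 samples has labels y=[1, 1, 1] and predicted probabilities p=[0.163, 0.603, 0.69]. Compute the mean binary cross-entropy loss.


L[0] = -ln(0.163) = 1.814
L[1] = -ln(0.603) = 0.5058
L[2] = -ln(0.69) = 0.3711
mean = (1.814 + 0.5058 + 0.3711)/3 = 0.897

0.897


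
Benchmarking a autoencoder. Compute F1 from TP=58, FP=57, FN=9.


Precision = 58/115 = 0.5043
Recall = 58/67 = 0.8657
F1 = 2·P·R/(P+R) = 2·TP/(2·TP+FP+FN) = 116/(116+57+9) = 116/182 = 0.6374

0.6374


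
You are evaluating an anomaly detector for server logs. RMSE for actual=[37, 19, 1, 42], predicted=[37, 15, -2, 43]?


MSE = 26/4 = 6.5
RMSE = √(26/4) = 2.5495

2.5495


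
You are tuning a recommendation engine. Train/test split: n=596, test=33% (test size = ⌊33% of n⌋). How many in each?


Test = ⌊596·33/100⌋ = 196
Train = 596 - 196 = 400

Train: 400, Test: 196


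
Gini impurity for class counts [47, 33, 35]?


Probabilities: [47/115, 33/115, 35/115] ≈ [0.4087, 0.287, 0.3043]
Σpᵢ² = (2209 + 1089 + 1225)/115² = 4523/13225
Gini = 1 - Σpᵢ² = 1 - 4523/13225 = 0.658

0.658


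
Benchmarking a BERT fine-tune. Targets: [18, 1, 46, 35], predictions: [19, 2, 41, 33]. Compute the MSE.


Squared errors: (18-19)²=1, (1-2)²=1, (46-41)²=25, (35-33)²=4
Sum = 31
MSE = 31/4 = 31/4

31/4


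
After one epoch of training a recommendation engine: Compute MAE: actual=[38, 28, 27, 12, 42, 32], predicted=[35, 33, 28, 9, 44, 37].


Absolute errors: |38-35|=3, |28-33|=5, |27-28|=1, |12-9|=3, |42-44|=2, |32-37|=5
Sum = 19
MAE = 19/6 = 19/6

19/6


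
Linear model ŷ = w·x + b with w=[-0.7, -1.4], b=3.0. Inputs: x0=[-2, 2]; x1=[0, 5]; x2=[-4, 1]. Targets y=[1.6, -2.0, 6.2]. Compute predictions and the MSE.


ŷ0 = (-0.7)·(-2) + (-1.4)·(2) + 3.0 = 1.6
ŷ1 = (-0.7)·(0) + (-1.4)·(5) + 3.0 = -4.0
ŷ2 = (-0.7)·(-4) + (-1.4)·(1) + 3.0 = 4.4
errors² = [0.0, 4.0, 3.24]
MSE = 7.2400/3 = 2.4133

2.4133


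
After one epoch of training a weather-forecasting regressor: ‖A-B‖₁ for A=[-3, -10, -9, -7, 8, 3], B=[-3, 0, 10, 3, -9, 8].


d = |-3+ 3| + |-10-0| + |-9-10| + |-7-3| + |8+ 9| + |3-8|
  = 0 + 10 + 19 + 10 + 17 + 5
  = 61

61


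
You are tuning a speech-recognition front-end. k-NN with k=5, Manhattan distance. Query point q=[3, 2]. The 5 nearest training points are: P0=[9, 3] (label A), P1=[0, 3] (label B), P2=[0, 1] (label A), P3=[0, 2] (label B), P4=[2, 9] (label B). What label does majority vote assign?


d(q,P0) = 7  (label A)
d(q,P1) = 4  (label B)
d(q,P2) = 4  (label A)
d(q,P3) = 3  (label B)
d(q,P4) = 8  (label B)
Votes: A=2, B=3
Majority → B

B


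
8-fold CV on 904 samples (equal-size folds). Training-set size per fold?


Fold size = 904/8 = 113
Training per fold = 904 - 113 = 791

791


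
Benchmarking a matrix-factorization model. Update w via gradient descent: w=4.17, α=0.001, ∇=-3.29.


w_new = w - α·∇
= 4.17 - 0.001·-3.29
= 4.17 + 0.00329
= 4.17329

4.17329


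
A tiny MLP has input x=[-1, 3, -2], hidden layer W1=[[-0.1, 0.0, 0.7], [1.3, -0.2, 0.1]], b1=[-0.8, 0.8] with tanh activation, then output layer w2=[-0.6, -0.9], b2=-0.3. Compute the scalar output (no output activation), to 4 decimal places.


z1[0] = (-0.1)·(-1) + (0.0)·(3) + (0.7)·(-2) - 0.8 = -2.1
z1[1] = (1.3)·(-1) + (-0.2)·(3) + (0.1)·(-2) + 0.8 = -1.3
h = tanh(z1) = [-0.9705, -0.8617]
output = (-0.6)·(-0.9705) + (-0.9)·(-0.8617) - 0.3 = 1.0578

1.0578


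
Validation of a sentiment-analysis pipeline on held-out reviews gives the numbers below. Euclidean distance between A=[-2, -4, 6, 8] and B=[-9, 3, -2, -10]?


d = √((-2+ 9)² + (-4-3)² + (6+ 2)² + (8+ 10)²)
  = √(49 + 49 + 64 + 324)
  = √486 = 22.0454

22.0454


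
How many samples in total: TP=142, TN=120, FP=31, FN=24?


Total = TP + TN + FP + FN
= 142 + 120 + 31 + 24
= 317
(Predicted positive: 173, predicted negative: 144)

317


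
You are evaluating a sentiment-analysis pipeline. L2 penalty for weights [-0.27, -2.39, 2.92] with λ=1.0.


‖w‖₂² = (-0.27)² + (-2.39)² + (2.92)²
     = 0.0729 + 5.7121 + 8.5264
     = 14.3114
λ·‖w‖₂² = 1.0·14.3114 = 14.3114

14.3114


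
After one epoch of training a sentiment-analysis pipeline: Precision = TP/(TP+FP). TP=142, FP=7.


Precision = TP/(TP+FP)
= 142/(142+7)
= 142/149 = 95.3%

95.3%


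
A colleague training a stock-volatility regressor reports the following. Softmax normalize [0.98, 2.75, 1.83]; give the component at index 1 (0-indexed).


Exponentials: e^0.98=2.6645, e^2.75=15.6426, e^1.83=6.2339
Sum = 24.541
Softmax = [0.1086, 0.6374, 0.254]
p[1] = 15.6426/24.541 = 0.6374

0.6374


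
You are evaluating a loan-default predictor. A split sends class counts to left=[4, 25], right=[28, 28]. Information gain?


Parent = [32, 53], H_parent = 0.9555
H_left = 0.5788 (n=29), H_right = 1 (n=56)
H_children = (29/85)·0.5788 + (56/85)·1 = 0.8563
IG = 0.9555 - 0.8563 = 0.0992

0.0992


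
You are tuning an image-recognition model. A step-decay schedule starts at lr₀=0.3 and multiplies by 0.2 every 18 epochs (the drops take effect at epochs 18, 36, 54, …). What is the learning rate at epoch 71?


n_drops = ⌊71/18⌋ = 3
lr = 0.3·0.2^3 = 0.3·0.008 = 0.0024

0.0024


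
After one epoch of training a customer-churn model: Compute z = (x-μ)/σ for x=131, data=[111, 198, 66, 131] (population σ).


μ = 126.5, σ = 47.521
z = (131 - 126.5)/47.521 = 0.0947

0.0947


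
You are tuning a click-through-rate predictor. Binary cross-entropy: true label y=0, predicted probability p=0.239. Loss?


BCE = -[y·ln(p) + (1-y)·ln(1-p)]
= -0 - 1·ln(1-0.239)
= -ln(0.761) = 0.2731

0.2731


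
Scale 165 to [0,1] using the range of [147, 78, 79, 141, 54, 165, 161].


min=54, max=165
(165-54)/(165-54) = 111/111 = 1.0

1.0


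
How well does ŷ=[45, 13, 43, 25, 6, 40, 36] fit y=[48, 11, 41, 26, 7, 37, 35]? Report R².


ȳ = 29.2857
SS_res = Σ(y-ŷ)² = 29
SS_tot = Σ(y-ȳ)² = 1421.43
R² = 1 - SS_res/SS_tot = 1 - 0.0204 = 0.9796

0.9796


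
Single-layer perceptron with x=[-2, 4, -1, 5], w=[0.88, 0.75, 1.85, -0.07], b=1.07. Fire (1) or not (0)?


z = (-2)·(0.88) + (4)·(0.75) + (-1)·(1.85) + (5)·(-0.07) + 1.07
  = 0.11
step(z) = 1 (z≥0)

1


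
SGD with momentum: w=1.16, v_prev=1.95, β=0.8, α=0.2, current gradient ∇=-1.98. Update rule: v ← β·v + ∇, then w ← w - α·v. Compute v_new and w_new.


v_new = 0.8·1.95 - 1.98 = 1.56 - 1.98 = -0.42
w_new = 1.16 - 0.2·-0.42 = 1.16 + 0.084 = 1.244

v_new=-0.42, w_new=1.244


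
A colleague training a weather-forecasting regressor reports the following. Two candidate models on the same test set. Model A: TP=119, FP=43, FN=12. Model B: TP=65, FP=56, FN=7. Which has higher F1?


Model A: P=119/162=0.7346, R=119/131=0.9084, F1=2PR/(P+R)=2TP/(2TP+FP+FN)=238/293=0.8123
Model B: P=65/121=0.5372, R=65/72=0.9028, F1=2PR/(P+R)=2TP/(2TP+FP+FN)=130/193=0.6736
0.8123 > 0.6736 → Model A

Model A


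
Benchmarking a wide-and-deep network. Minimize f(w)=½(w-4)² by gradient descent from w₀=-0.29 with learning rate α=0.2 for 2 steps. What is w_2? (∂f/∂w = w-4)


step 1: grad = -0.29-4 = -4.29; w = -0.29 - 0.2·(-4.29) = 0.568
step 2: grad = 0.568-4 = -3.432; w = 0.568 - 0.2·(-3.432) = 1.2544

1.2544


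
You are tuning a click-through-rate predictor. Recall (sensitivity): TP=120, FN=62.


Recall = TP/(TP+FN)
= 120/(120+62)
= 120/182 = 65.93%

65.93%


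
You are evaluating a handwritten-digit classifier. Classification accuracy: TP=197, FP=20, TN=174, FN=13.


Accuracy = (TP+TN)/(TP+TN+FP+FN)
= (197+174)/(404)
= 371/404 = 91.83%

91.83%


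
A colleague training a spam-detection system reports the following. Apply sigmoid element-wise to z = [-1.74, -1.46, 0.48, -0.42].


σ(-1.74) = 1/(1+e^1.74) = 0.1493
σ(-1.46) = 1/(1+e^1.46) = 0.1885
σ(0.48) = 1/(1+e^-0.48) = 0.6177
σ(-0.42) = 1/(1+e^0.42) = 0.3965
result = [0.1493, 0.1885, 0.6177, 0.3965]

[0.1493, 0.1885, 0.6177, 0.3965]


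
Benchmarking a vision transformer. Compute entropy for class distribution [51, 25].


Probabilities: [51/76, 25/76] ≈ [0.6711, 0.3289]
H = -((51/76)·log₂(51/76) + (25/76)·log₂(25/76))
  = 0.9138 bits

0.9138 bits


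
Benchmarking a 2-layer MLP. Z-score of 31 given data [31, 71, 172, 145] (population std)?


μ = 104.75, σ = 56.3932
z = (31 - 104.75)/56.3932 = -1.3078

-1.3078


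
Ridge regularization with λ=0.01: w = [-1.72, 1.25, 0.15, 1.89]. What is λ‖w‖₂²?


‖w‖₂² = (-1.72)² + (1.25)² + (0.15)² + (1.89)²
     = 2.9584 + 1.5625 + 0.0225 + 3.5721
     = 8.1155
λ·‖w‖₂² = 0.01·8.1155 = 0.081155

0.081155


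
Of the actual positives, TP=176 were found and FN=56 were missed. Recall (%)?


Recall = TP/(TP+FN)
= 176/(176+56)
= 176/232 = 75.86%

75.86%


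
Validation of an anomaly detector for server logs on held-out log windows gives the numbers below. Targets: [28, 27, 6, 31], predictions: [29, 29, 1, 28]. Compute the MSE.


Squared errors: (28-29)²=1, (27-29)²=4, (6-1)²=25, (31-28)²=9
Sum = 39
MSE = 39/4 = 39/4

39/4


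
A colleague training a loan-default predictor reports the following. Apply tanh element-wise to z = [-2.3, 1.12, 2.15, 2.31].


tanh(-2.3) = -0.9801
tanh(1.12) = 0.8076
tanh(2.15) = 0.9732
tanh(2.31) = 0.9805
result = [-0.9801, 0.8076, 0.9732, 0.9805]

[-0.9801, 0.8076, 0.9732, 0.9805]


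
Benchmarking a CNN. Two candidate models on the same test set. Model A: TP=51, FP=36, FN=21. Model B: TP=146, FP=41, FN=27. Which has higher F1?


Model A: P=51/87=0.5862, R=51/72=0.7083, F1=2PR/(P+R)=2TP/(2TP+FP+FN)=102/159=0.6415
Model B: P=146/187=0.7807, R=146/173=0.8439, F1=2PR/(P+R)=2TP/(2TP+FP+FN)=292/360=0.8111
0.6415 < 0.8111 → Model B

Model B


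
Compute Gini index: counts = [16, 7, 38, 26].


Probabilities: [16/87, 7/87, 38/87, 26/87] ≈ [0.1839, 0.0805, 0.4368, 0.2989]
Σpᵢ² = (256 + 49 + 1444 + 676)/87² = 2425/7569
Gini = 1 - Σpᵢ² = 1 - 2425/7569 = 0.6796

0.6796


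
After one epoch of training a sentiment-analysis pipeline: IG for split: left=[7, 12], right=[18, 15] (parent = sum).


Parent = [25, 27], H_parent = 0.9989
H_left = 0.9495 (n=19), H_right = 0.994 (n=33)
H_children = (19/52)·0.9495 + (33/52)·0.994 = 0.9777
IG = 0.9989 - 0.9777 = 0.0212

0.0212


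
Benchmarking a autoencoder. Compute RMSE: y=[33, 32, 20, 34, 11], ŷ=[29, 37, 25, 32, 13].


MSE = 74/5 = 14.8
RMSE = √(74/5) = 3.8471

3.8471


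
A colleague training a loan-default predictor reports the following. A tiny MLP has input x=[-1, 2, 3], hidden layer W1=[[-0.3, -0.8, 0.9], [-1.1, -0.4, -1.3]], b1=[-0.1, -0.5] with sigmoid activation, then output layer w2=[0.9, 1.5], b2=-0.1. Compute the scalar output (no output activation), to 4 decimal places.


z1[0] = (-0.3)·(-1) + (-0.8)·(2) + (0.9)·(3) - 0.1 = 1.3
z1[1] = (-1.1)·(-1) + (-0.4)·(2) + (-1.3)·(3) - 0.5 = -4.1
h = sigmoid(z1) = [0.7858, 0.0163]
output = (0.9)·(0.7858) + (1.5)·(0.0163) - 0.1 = 0.6317

0.6317


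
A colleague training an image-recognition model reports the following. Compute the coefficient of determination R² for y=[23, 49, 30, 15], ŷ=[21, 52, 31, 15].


ȳ = 29.25
SS_res = Σ(y-ŷ)² = 14
SS_tot = Σ(y-ȳ)² = 632.75
R² = 1 - SS_res/SS_tot = 1 - 0.0221 = 0.9779

0.9779


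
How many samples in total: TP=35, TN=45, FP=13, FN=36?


Total = TP + TN + FP + FN
= 35 + 45 + 13 + 36
= 129
(Predicted positive: 48, predicted negative: 81)

129


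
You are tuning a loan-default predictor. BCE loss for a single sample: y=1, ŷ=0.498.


BCE = -[y·ln(p) + (1-y)·ln(1-p)]
= -1·ln(0.498) - 0
= -ln(0.498) = 0.6972

0.6972


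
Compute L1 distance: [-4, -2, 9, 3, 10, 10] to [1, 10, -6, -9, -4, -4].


d = |-4-1| + |-2-10| + |9+ 6| + |3+ 9| + |10+ 4| + |10+ 4|
  = 5 + 12 + 15 + 12 + 14 + 14
  = 72

72


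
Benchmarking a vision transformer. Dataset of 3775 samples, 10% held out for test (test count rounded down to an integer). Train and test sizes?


Test = ⌊3775·10/100⌋ = 377
Train = 3775 - 377 = 3398

Train: 3398, Test: 377


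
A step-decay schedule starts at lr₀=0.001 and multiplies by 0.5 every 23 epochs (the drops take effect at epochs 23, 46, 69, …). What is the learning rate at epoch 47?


n_drops = ⌊47/23⌋ = 2
lr = 0.001·0.5^2 = 0.001·0.25 = 0.00025

0.00025


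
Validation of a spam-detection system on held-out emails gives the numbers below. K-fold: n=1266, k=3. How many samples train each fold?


Fold size = 1266/3 = 422
Training per fold = 1266 - 422 = 844

844


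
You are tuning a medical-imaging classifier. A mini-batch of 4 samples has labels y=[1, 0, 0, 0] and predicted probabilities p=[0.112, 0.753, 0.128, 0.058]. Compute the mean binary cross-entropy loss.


L[0] = -ln(0.112) = 2.1893
L[1] = -ln(1-0.753) = -ln(0.247) = 1.3984
L[2] = -ln(1-0.128) = -ln(0.872) = 0.137
L[3] = -ln(1-0.058) = -ln(0.942) = 0.0598
mean = (2.1893 + 1.3984 + 0.137 + 0.0598)/4 = 0.9461

0.9461


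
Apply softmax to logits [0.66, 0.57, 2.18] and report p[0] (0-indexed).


Exponentials: e^0.66=1.9348, e^0.57=1.7683, e^2.18=8.8463
Sum = 12.5494
Softmax = [0.1542, 0.1409, 0.7049]
p[0] = 1.9348/12.5494 = 0.1542

0.1542


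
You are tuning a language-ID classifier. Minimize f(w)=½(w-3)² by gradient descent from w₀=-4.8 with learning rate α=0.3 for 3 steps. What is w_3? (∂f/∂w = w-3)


step 1: grad = -4.8-3 = -7.8; w = -4.8 - 0.3·(-7.8) = -2.46
step 2: grad = -2.46-3 = -5.46; w = -2.46 - 0.3·(-5.46) = -0.822
step 3: grad = -0.822-3 = -3.822; w = -0.822 - 0.3·(-3.822) = 0.3246

0.3246


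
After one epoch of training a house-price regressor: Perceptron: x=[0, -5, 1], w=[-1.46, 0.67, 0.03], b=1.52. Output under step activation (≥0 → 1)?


z = (0)·(-1.46) + (-5)·(0.67) + (1)·(0.03) + 1.52
  = -1.8
step(z) = 0 (z<0)

0


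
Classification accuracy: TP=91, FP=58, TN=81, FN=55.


Accuracy = (TP+TN)/(TP+TN+FP+FN)
= (91+81)/(285)
= 172/285 = 60.35%

60.35%


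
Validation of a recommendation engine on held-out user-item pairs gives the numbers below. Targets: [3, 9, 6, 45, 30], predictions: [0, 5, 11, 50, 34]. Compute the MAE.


Absolute errors: |3-0|=3, |9-5|=4, |6-11|=5, |45-50|=5, |30-34|=4
Sum = 21
MAE = 21/5 = 21/5

21/5


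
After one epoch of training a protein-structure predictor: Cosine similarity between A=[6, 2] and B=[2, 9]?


A·B = 6·2 + 2·9 = 30
‖A‖ = √40 = 6.3246, ‖B‖ = √85 = 9.2195
cos = 30/(√40·√85) = 30/√3400 = 0.5145

0.5145


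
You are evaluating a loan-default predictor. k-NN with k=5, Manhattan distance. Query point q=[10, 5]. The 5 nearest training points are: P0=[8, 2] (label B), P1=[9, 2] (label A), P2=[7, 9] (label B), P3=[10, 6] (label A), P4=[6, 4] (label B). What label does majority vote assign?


d(q,P0) = 5  (label B)
d(q,P1) = 4  (label A)
d(q,P2) = 7  (label B)
d(q,P3) = 1  (label A)
d(q,P4) = 5  (label B)
Votes: A=2, B=3
Majority → B

B


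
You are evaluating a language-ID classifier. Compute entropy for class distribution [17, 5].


Probabilities: [17/22, 5/22] ≈ [0.7727, 0.2273]
H = -((17/22)·log₂(17/22) + (5/22)·log₂(5/22))
  = 0.7732 bits

0.7732 bits


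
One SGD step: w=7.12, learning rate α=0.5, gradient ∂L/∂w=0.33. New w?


w_new = w - α·∇
= 7.12 - 0.5·0.33
= 7.12 - 0.165
= 6.955

6.955


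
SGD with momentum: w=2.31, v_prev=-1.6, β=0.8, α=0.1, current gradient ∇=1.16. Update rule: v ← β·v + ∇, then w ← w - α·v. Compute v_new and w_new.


v_new = 0.8·-1.6 + 1.16 = -1.28 + 1.16 = -0.12
w_new = 2.31 - 0.1·-0.12 = 2.31 + 0.012 = 2.322

v_new=-0.12, w_new=2.322


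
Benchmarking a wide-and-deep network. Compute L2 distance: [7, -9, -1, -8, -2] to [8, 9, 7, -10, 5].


d = √((7-8)² + (-9-9)² + (-1-7)² + (-8+ 10)² + (-2-5)²)
  = √(1 + 324 + 64 + 4 + 49)
  = √442 = 21.0238

21.0238


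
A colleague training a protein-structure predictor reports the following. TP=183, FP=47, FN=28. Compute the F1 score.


Precision = 183/230 = 0.7957
Recall = 183/211 = 0.8673
F1 = 2·P·R/(P+R) = 2·TP/(2·TP+FP+FN) = 366/(366+47+28) = 366/441 = 0.8299

0.8299


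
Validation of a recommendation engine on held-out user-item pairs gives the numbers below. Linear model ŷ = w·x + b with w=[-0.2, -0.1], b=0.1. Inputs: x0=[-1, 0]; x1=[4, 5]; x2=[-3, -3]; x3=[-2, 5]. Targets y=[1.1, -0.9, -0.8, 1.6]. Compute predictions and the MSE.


ŷ0 = (-0.2)·(-1) + (-0.1)·(0) + 0.1 = 0.3
ŷ1 = (-0.2)·(4) + (-0.1)·(5) + 0.1 = -1.2
ŷ2 = (-0.2)·(-3) + (-0.1)·(-3) + 0.1 = 1.0
ŷ3 = (-0.2)·(-2) + (-0.1)·(5) + 0.1 = 0.0
errors² = [0.64, 0.09, 3.24, 2.56]
MSE = 6.5300/4 = 1.6325

1.6325


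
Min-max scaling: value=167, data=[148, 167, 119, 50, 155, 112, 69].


min=50, max=167
(167-50)/(167-50) = 117/117 = 1.0

1.0


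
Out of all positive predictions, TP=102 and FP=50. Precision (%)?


Precision = TP/(TP+FP)
= 102/(102+50)
= 102/152 = 67.11%

67.11%


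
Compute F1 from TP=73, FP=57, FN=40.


Precision = 73/130 = 0.5615
Recall = 73/113 = 0.646
F1 = 2·P·R/(P+R) = 2·TP/(2·TP+FP+FN) = 146/(146+57+40) = 146/243 = 0.6008

0.6008


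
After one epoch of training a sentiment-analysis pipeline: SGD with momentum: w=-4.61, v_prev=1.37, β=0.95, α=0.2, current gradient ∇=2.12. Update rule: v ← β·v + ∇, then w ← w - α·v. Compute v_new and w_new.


v_new = 0.95·1.37 + 2.12 = 1.3015 + 2.12 = 3.4215
w_new = -4.61 - 0.2·3.4215 = -4.61 - 0.6843 = -5.2943

v_new=3.4215, w_new=-5.2943


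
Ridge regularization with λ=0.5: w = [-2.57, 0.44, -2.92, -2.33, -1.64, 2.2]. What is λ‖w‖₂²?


‖w‖₂² = (-2.57)² + (0.44)² + (-2.92)² + (-2.33)² + (-1.64)² + (2.2)²
     = 6.6049 + 0.1936 + 8.5264 + 5.4289 + 2.6896 + 4.84
     = 28.2834
λ·‖w‖₂² = 0.5·28.2834 = 14.1417

14.1417


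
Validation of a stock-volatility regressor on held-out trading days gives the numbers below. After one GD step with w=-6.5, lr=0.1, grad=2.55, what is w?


w_new = w - α·∇
= -6.5 - 0.1·2.55
= -6.5 - 0.255
= -6.755

-6.755


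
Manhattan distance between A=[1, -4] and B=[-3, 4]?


d = |1+ 3| + |-4-4|
  = 4 + 8
  = 12

12


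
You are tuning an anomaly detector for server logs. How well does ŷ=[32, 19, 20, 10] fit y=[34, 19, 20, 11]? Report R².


ȳ = 21
SS_res = Σ(y-ŷ)² = 5
SS_tot = Σ(y-ȳ)² = 274
R² = 1 - SS_res/SS_tot = 1 - 0.0182 = 0.9818

0.9818


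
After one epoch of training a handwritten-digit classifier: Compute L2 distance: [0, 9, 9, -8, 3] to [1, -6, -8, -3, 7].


d = √((0-1)² + (9+ 6)² + (9+ 8)² + (-8+ 3)² + (3-7)²)
  = √(1 + 225 + 289 + 25 + 16)
  = √556 = 23.5797

23.5797


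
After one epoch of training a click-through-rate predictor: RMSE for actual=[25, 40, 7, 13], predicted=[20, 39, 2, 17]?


MSE = 67/4 = 16.75
RMSE = √(67/4) = 4.0927

4.0927


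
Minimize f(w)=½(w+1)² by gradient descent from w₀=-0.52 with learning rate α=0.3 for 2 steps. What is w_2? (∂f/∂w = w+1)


step 1: grad = -0.52+1 = 0.48; w = -0.52 - 0.3·(0.48) = -0.664
step 2: grad = -0.664+1 = 0.336; w = -0.664 - 0.3·(0.336) = -0.7648

-0.7648


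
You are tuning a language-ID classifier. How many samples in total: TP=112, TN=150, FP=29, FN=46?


Total = TP + TN + FP + FN
= 112 + 150 + 29 + 46
= 337
(Predicted positive: 141, predicted negative: 196)

337


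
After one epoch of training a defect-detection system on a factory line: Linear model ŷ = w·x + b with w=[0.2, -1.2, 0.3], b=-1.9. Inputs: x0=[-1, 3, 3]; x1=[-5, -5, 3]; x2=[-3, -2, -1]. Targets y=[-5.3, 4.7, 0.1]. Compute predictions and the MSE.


ŷ0 = (0.2)·(-1) + (-1.2)·(3) + (0.3)·(3) - 1.9 = -4.8
ŷ1 = (0.2)·(-5) + (-1.2)·(-5) + (0.3)·(3) - 1.9 = 4.0
ŷ2 = (0.2)·(-3) + (-1.2)·(-2) + (0.3)·(-1) - 1.9 = -0.4
errors² = [0.25, 0.49, 0.25]
MSE = 0.9900/3 = 0.33

0.33


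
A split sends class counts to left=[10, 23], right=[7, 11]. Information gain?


Parent = [17, 34], H_parent = 0.9183
H_left = 0.885 (n=33), H_right = 0.9641 (n=18)
H_children = (33/51)·0.885 + (18/51)·0.9641 = 0.9129
IG = 0.9183 - 0.9129 = 0.0054

0.0054


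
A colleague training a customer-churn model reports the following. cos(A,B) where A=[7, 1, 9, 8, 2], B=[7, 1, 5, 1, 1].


A·B = 7·7 + 1·1 + 9·5 + 8·1 + 2·1 = 105
‖A‖ = √199 = 14.1067, ‖B‖ = √77 = 8.775
cos = 105/(√199·√77) = 105/√15323 = 0.8482

0.8482


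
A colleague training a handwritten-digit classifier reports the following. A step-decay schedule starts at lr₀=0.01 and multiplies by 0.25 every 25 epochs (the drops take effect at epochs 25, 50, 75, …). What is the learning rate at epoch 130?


n_drops = ⌊130/25⌋ = 5
lr = 0.01·0.25^5 = 0.01·0.0009765625 = 0.000009765625

0.000009765625


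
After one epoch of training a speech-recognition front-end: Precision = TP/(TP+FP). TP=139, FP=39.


Precision = TP/(TP+FP)
= 139/(139+39)
= 139/178 = 78.09%

78.09%


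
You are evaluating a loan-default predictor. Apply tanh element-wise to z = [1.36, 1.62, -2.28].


tanh(1.36) = 0.8764
tanh(1.62) = 0.9246
tanh(-2.28) = -0.9793
result = [0.8764, 0.9246, -0.9793]

[0.8764, 0.9246, -0.9793]


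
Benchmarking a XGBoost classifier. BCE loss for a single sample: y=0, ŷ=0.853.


BCE = -[y·ln(p) + (1-y)·ln(1-p)]
= -0 - 1·ln(1-0.853)
= -ln(0.147) = 1.9173

1.9173


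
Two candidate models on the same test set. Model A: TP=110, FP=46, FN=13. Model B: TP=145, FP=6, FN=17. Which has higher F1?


Model A: P=110/156=0.7051, R=110/123=0.8943, F1=2PR/(P+R)=2TP/(2TP+FP+FN)=220/279=0.7885
Model B: P=145/151=0.9603, R=145/162=0.8951, F1=2PR/(P+R)=2TP/(2TP+FP+FN)=290/313=0.9265
0.7885 < 0.9265 → Model B

Model B


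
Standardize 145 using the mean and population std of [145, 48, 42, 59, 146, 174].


μ = 102.3333, σ = 53.7484
z = (145 - 102.3333)/53.7484 = 0.7938

0.7938


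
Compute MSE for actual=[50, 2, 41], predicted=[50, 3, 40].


Squared errors: (50-50)²=0, (2-3)²=1, (41-40)²=1
Sum = 2
MSE = 2/3 = 2/3

2/3


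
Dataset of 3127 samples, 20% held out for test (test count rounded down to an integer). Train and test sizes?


Test = ⌊3127·20/100⌋ = 625
Train = 3127 - 625 = 2502

Train: 2502, Test: 625


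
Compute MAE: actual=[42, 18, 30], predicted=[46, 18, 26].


Absolute errors: |42-46|=4, |18-18|=0, |30-26|=4
Sum = 8
MAE = 8/3 = 8/3

8/3


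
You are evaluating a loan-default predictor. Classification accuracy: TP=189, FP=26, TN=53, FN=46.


Accuracy = (TP+TN)/(TP+TN+FP+FN)
= (189+53)/(314)
= 242/314 = 77.07%

77.07%


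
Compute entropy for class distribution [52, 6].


Probabilities: [52/58, 6/58] ≈ [0.8966, 0.1034]
H = -((52/58)·log₂(52/58) + (6/58)·log₂(6/58))
  = 0.4798 bits

0.4798 bits


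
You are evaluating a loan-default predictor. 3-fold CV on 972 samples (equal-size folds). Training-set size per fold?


Fold size = 972/3 = 324
Training per fold = 972 - 324 = 648

648


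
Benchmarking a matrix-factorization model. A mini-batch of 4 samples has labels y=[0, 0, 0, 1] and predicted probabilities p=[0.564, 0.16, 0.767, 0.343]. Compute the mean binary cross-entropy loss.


L[0] = -ln(1-0.564) = -ln(0.436) = 0.8301
L[1] = -ln(1-0.16) = -ln(0.84) = 0.1744
L[2] = -ln(1-0.767) = -ln(0.233) = 1.4567
L[3] = -ln(0.343) = 1.07
mean = (0.8301 + 0.1744 + 1.4567 + 1.07)/4 = 0.8828

0.8828


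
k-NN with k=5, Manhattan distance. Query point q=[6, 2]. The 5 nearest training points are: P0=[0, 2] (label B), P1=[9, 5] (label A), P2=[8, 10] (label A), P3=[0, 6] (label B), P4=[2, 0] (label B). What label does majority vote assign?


d(q,P0) = 6  (label B)
d(q,P1) = 6  (label A)
d(q,P2) = 10  (label A)
d(q,P3) = 10  (label B)
d(q,P4) = 6  (label B)
Votes: A=2, B=3
Majority → B

B


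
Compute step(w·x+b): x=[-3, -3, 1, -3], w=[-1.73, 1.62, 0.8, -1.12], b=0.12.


z = (-3)·(-1.73) + (-3)·(1.62) + (1)·(0.8) + (-3)·(-1.12) + 0.12
  = 4.61
step(z) = 1 (z≥0)

1


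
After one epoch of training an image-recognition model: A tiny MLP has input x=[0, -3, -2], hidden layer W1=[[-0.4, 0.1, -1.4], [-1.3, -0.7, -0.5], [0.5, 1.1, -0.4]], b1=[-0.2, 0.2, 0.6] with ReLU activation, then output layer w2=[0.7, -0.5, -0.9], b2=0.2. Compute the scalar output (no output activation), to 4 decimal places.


z1[0] = (-0.4)·(0) + (0.1)·(-3) + (-1.4)·(-2) - 0.2 = 2.3
z1[1] = (-1.3)·(0) + (-0.7)·(-3) + (-0.5)·(-2) + 0.2 = 3.3
z1[2] = (0.5)·(0) + (1.1)·(-3) + (-0.4)·(-2) + 0.6 = -1.9
h = ReLU(z1) = [2.3, 3.3, 0.0]
output = (0.7)·(2.3) + (-0.5)·(3.3) + (-0.9)·(0.0) + 0.2 = 0.16

0.16


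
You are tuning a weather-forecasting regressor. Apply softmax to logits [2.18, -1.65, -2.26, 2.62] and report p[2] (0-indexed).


Exponentials: e^2.18=8.8463, e^-1.65=0.192, e^-2.26=0.1044, e^2.62=13.7357
Sum = 22.8784
Softmax = [0.3867, 0.0084, 0.0046, 0.6004]
p[2] = 0.1044/22.8784 = 0.0046

0.0046


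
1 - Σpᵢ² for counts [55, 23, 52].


Probabilities: [55/130, 23/130, 52/130] ≈ [0.4231, 0.1769, 0.4]
Σpᵢ² = (3025 + 529 + 2704)/130² = 6258/16900
Gini = 1 - Σpᵢ² = 1 - 6258/16900 = 0.6297

0.6297


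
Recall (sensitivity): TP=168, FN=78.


Recall = TP/(TP+FN)
= 168/(168+78)
= 168/246 = 68.29%

68.29%


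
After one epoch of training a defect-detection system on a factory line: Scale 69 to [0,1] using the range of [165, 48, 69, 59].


min=48, max=165
(69-48)/(165-48) = 21/117 = 0.1795

0.1795


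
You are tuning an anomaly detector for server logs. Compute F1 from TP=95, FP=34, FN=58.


Precision = 95/129 = 0.7364
Recall = 95/153 = 0.6209
F1 = 2·P·R/(P+R) = 2·TP/(2·TP+FP+FN) = 190/(190+34+58) = 190/282 = 0.6738

0.6738


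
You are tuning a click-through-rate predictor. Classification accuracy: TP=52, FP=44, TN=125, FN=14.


Accuracy = (TP+TN)/(TP+TN+FP+FN)
= (52+125)/(235)
= 177/235 = 75.32%

75.32%


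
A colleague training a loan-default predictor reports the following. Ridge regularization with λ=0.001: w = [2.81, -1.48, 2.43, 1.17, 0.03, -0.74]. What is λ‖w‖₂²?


‖w‖₂² = (2.81)² + (-1.48)² + (2.43)² + (1.17)² + (0.03)² + (-0.74)²
     = 7.8961 + 2.1904 + 5.9049 + 1.3689 + 0.0009 + 0.5476
     = 17.9088
λ·‖w‖₂² = 0.001·17.9088 = 0.017909

0.017909


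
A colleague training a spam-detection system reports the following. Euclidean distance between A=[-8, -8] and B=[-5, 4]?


d = √((-8+ 5)² + (-8-4)²)
  = √(9 + 144)
  = √153 = 12.3693

12.3693


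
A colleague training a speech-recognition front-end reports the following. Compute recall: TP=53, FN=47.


Recall = TP/(TP+FN)
= 53/(53+47)
= 53/100 = 53.0%

53.0%


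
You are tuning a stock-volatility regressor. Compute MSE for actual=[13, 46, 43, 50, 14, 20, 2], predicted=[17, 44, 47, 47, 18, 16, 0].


Squared errors: (13-17)²=16, (46-44)²=4, (43-47)²=16, (50-47)²=9, (14-18)²=16, (20-16)²=16, (2-0)²=4
Sum = 81
MSE = 81/7 = 81/7

81/7


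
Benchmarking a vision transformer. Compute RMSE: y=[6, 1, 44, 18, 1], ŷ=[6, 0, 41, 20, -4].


MSE = 39/5 = 7.8
RMSE = √(39/5) = 2.7928

2.7928


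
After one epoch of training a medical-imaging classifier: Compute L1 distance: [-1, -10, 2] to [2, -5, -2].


d = |-1-2| + |-10+ 5| + |2+ 2|
  = 3 + 5 + 4
  = 12

12


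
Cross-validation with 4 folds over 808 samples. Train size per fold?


Fold size = 808/4 = 202
Training per fold = 808 - 202 = 606

606


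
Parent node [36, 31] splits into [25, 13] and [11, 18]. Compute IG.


Parent = [36, 31], H_parent = 0.996
H_left = 0.9268 (n=38), H_right = 0.9576 (n=29)
H_children = (38/67)·0.9268 + (29/67)·0.9576 = 0.9401
IG = 0.996 - 0.9401 = 0.0559

0.0559


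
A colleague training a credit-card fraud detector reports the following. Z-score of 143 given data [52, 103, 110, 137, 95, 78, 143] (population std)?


μ = 102.5714, σ = 29.5048
z = (143 - 102.5714)/29.5048 = 1.3702

1.3702


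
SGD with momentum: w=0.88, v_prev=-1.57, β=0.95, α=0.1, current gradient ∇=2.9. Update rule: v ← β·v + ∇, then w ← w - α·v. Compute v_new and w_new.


v_new = 0.95·-1.57 + 2.9 = -1.4915 + 2.9 = 1.4085
w_new = 0.88 - 0.1·1.4085 = 0.88 - 0.14085 = 0.73915

v_new=1.4085, w_new=0.73915


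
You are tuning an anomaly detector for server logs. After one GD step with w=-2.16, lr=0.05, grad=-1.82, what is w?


w_new = w - α·∇
= -2.16 - 0.05·-1.82
= -2.16 + 0.091
= -2.069

-2.069


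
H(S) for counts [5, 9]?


Probabilities: [5/14, 9/14] ≈ [0.3571, 0.6429]
H = -((5/14)·log₂(5/14) + (9/14)·log₂(9/14))
  = 0.9403 bits

0.9403 bits


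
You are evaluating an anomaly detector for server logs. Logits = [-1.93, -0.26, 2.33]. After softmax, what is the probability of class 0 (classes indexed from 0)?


Exponentials: e^-1.93=0.1451, e^-0.26=0.7711, e^2.33=10.2779
Sum = 11.1941
Softmax = [0.013, 0.0689, 0.9182]
p[0] = 0.1451/11.1941 = 0.013

0.013


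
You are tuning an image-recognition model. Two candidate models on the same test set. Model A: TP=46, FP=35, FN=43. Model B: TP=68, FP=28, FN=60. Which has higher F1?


Model A: P=46/81=0.5679, R=46/89=0.5169, F1=2PR/(P+R)=2TP/(2TP+FP+FN)=92/170=0.5412
Model B: P=68/96=0.7083, R=68/128=0.5312, F1=2PR/(P+R)=2TP/(2TP+FP+FN)=136/224=0.6071
0.5412 < 0.6071 → Model B

Model B


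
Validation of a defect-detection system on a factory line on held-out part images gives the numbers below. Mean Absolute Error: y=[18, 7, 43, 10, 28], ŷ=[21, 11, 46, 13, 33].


Absolute errors: |18-21|=3, |7-11|=4, |43-46|=3, |10-13|=3, |28-33|=5
Sum = 18
MAE = 18/5 = 18/5

18/5


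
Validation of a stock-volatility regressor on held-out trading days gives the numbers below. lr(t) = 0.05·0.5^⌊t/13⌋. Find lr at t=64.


n_drops = ⌊64/13⌋ = 4
lr = 0.05·0.5^4 = 0.05·0.0625 = 0.003125

0.003125


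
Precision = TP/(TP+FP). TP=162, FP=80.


Precision = TP/(TP+FP)
= 162/(162+80)
= 162/242 = 66.94%

66.94%


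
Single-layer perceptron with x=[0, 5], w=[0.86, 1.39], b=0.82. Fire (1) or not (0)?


z = (0)·(0.86) + (5)·(1.39) + 0.82
  = 7.77
step(z) = 1 (z≥0)

1


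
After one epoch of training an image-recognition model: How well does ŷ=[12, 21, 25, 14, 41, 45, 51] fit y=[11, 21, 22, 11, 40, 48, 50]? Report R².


ȳ = 29
SS_res = Σ(y-ŷ)² = 30
SS_tot = Σ(y-ȳ)² = 1684
R² = 1 - SS_res/SS_tot = 1 - 0.0178 = 0.9822

0.9822


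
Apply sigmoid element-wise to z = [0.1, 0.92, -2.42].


σ(0.1) = 1/(1+e^-0.1) = 0.525
σ(0.92) = 1/(1+e^-0.92) = 0.715
σ(-2.42) = 1/(1+e^2.42) = 0.0817
result = [0.525, 0.715, 0.0817]

[0.525, 0.715, 0.0817]


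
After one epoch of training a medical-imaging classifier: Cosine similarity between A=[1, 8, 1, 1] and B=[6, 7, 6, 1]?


A·B = 1·6 + 8·7 + 1·6 + 1·1 = 69
‖A‖ = √67 = 8.1854, ‖B‖ = √122 = 11.0454
cos = 69/(√67·√122) = 69/√8174 = 0.7632

0.7632


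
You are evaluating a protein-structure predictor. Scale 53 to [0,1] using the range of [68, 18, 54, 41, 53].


min=18, max=68
(53-18)/(68-18) = 35/50 = 0.7

0.7


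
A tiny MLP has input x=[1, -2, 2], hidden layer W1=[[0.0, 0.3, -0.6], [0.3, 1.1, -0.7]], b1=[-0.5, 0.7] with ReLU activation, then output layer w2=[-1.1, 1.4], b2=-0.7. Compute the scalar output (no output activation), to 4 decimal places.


z1[0] = (0.0)·(1) + (0.3)·(-2) + (-0.6)·(2) - 0.5 = -2.3
z1[1] = (0.3)·(1) + (1.1)·(-2) + (-0.7)·(2) + 0.7 = -2.6
h = ReLU(z1) = [0.0, 0.0]
output = (-1.1)·(0.0) + (1.4)·(0.0) - 0.7 = -0.7

-0.7


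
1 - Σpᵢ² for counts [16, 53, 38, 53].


Probabilities: [16/160, 53/160, 38/160, 53/160] ≈ [0.1, 0.3312, 0.2375, 0.3312]
Σpᵢ² = (256 + 2809 + 1444 + 2809)/160² = 7318/25600
Gini = 1 - Σpᵢ² = 1 - 7318/25600 = 0.7141

0.7141


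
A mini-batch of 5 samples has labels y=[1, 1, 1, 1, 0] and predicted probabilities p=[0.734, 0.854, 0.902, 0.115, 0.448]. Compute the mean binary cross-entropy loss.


L[0] = -ln(0.734) = 0.3092
L[1] = -ln(0.854) = 0.1578
L[2] = -ln(0.902) = 0.1031
L[3] = -ln(0.115) = 2.1628
L[4] = -ln(1-0.448) = -ln(0.552) = 0.5942
mean = (0.3092 + 0.1578 + 0.1031 + 2.1628 + 0.5942)/5 = 0.6654

0.6654
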